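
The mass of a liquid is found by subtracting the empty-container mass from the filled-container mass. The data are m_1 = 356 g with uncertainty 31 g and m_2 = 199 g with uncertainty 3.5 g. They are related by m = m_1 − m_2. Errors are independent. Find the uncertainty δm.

31.2 g

Sums and differences: (δm)² = Σ (cᵢ δxᵢ)².
  (δm_1)² = 961;  (δm_2)² = 12.2
δm = √(973) = 31.2 g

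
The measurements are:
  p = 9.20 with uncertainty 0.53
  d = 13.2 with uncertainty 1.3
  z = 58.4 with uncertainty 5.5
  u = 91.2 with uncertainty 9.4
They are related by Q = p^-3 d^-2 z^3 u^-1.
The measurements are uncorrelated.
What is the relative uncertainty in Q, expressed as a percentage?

39.9%

Q is a product of powers, so relative uncertainties combine in quadrature:
  (-3·δp/p)² = (-3×0.0576)² = 0.0299;  (-2·δd/d)² = (-2×0.0985)² = 0.0388;  (3·δz/z)² = (3×0.0942)² = 0.0798;  (-1·δu/u)² = (-1×0.103)² = 0.0106
δQ/Q = √(0.159) = 0.399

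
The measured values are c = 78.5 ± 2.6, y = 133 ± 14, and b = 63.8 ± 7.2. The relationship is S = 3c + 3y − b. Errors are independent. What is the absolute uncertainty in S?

For a sum/difference, combine absolute errors in quadrature:
  (3·δc)² = 60.8;  (3·δy)² = 1760;  (δb)² = 51.8
δS = √(1880) = 43.3

43.3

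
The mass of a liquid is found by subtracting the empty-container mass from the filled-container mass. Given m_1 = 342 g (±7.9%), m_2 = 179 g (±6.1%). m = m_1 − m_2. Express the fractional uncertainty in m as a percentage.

Sums and differences: (δm)² = Σ (cᵢ δxᵢ)².
  (δm_1)² = 730;  (δm_2)² = 119
δm = √(849) = 29.1 g
m = 163 g, so δm/m = 29.1/163 = 0.179.

17.9%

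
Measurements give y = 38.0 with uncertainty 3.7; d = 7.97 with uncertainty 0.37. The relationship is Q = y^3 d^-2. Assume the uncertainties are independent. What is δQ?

265

Products/powers → add relative errors in quadrature, weighted by exponent:
  (3·δy/y)² = (3×0.0974)² = 0.0853;  (-2·δd/d)² = (-2×0.0464)² = 0.00862
δQ/Q = √(0.0939) = 0.307
Q = 864, so δQ = 0.307 × 864 = 265.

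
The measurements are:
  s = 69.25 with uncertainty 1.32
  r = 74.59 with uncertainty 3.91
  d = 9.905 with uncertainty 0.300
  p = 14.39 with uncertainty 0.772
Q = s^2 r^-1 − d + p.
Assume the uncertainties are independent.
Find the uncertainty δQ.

4.25

Let w = s^2·r^-1 = 64.29. δw/w = √((2·δs/s)² + (-1·δr/r)²) = √(0.00145 + 0.00275) = 0.0648, so δw = 4.17.
Q = w − d + p: δQ = √(δw² + δd² + δp²) = √(17.4 + 0.0900 + 0.596) = 4.25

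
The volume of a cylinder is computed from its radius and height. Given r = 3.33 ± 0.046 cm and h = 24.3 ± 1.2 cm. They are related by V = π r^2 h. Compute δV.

For a monomial V ∝ r^2, h, fractional errors add in quadrature:
  (2·δr/r)² = (2×0.0138)² = 0.000763;  (1·δh/h)² = (1×0.0494)² = 0.00244
δV/V = √(0.00320) = 0.0566
V = 847 cm^3, so δV = 0.0566 × 847 = 47.9 cm^3.

47.9 cm^3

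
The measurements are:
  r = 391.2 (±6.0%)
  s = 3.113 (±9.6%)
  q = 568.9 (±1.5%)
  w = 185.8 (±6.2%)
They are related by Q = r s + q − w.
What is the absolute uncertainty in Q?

Let p = r·s = 1218. δp/p = √((1·δr/r)² + (1·δs/s)²) = √(0.00360 + 0.00922) = 0.113, so δp = 138.
Q = p + q − w: δQ = √(δp² + δq² + δw²) = √(19000 + 72.8 + 133) = 139

139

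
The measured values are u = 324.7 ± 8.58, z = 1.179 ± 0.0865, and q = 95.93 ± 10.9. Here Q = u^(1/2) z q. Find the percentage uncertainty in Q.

Each factor contributes (exponent × relative error)² to (δQ/Q)²:
  (½·δu/u)² = (0.5×0.0264)² = 0.000175;  (1·δz/z)² = (1×0.0734)² = 0.00538;  (1·δq/q)² = (1×0.114)² = 0.0129
δQ/Q = √(0.0185) = 0.136

13.6%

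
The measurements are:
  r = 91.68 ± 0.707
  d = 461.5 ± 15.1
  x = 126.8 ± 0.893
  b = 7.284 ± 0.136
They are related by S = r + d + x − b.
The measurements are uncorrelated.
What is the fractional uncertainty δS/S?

Each term contributes (cᵢ δxᵢ)² to (δS)²:
  (δr)² = 0.500;  (δd)² = 228;  (δx)² = 0.797;  (δb)² = 0.0185
δS = √(229) = 15.1
S = 672.7, so δS/S = 15.1/672.7 = 0.0225.

0.0225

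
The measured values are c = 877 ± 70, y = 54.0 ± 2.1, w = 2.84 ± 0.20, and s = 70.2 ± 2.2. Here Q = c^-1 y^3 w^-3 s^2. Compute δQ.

Since Q is a product/quotient, work with relative uncertainties:
  (-1·δc/c)² = (-1×0.0798)² = 0.00637;  (3·δy/y)² = (3×0.0389)² = 0.0136;  (-3·δw/w)² = (-3×0.0704)² = 0.0446;  (2·δs/s)² = (2×0.0313)² = 0.00393
δQ/Q = √(0.0685) = 0.262
Q = 38600, so δQ = 0.262 × 38600 = 10100.

10100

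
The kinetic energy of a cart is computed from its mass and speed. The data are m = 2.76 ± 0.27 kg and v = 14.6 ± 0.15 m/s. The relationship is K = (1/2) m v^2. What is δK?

29.4 J

Each factor contributes (exponent × relative error)² to (δK/K)²:
  (1·δm/m)² = (1×0.0978)² = 0.00957;  (2·δv/v)² = (2×0.0103)² = 0.000422
δK/K = √(0.00999) = 0.1000
K = 294 J, so δK = 0.1000 × 294 = 29.4 J.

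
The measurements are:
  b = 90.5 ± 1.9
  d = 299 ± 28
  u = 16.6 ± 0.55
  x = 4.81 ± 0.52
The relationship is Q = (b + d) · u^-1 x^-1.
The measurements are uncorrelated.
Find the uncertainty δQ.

Let w = b + d = 390. δw = √(δb² + δd²) = √(3.61 + 784) = 28.1, so δw/w = 0.0721.
Q is then a monomial in w, u, x:
δQ/Q = √((δw/w)² + (-1·δu/u)² + (-1·δx/x)²) = √(0.00519 + 0.00110 + 0.0117) = 0.134
Q = 4.88, so δQ = 0.134 × 4.88 = 0.654.

0.654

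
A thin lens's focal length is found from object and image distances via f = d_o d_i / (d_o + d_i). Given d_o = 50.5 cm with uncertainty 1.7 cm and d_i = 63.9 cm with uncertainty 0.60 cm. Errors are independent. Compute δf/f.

0.0193

∂f/∂d_o = (d_i/(d_o+d_i))² = 0.312;  ∂f/∂d_i = (d_o/(d_o+d_i))² = 0.195
δf = √((∂f/∂d_o · δd_o)² + (∂f/∂d_i · δd_i)²) = √(0.281 + 0.0137) = 0.543 cm
f = 28.2 cm, so δf/f = 0.543/28.2 = 0.0193.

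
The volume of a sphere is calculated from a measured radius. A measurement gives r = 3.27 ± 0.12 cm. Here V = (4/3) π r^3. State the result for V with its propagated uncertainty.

146 ± 16.1 cm^3

V is a product of powers, so relative uncertainties combine in quadrature:
  (3·δr/r)² = (3×0.0367)² = 0.0121
δV/V = √(0.0121) = 0.110
V = 146 cm^3, so δV = 0.110 × 146 = 16.1 cm^3.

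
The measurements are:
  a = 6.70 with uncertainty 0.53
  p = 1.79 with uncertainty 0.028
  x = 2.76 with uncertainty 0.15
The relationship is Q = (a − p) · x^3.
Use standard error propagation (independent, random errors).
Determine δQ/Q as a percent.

Let u = a − p = 4.91. δu = √(δa² + δp²) = √(0.281 + 0.000784) = 0.531, so δu/u = 0.108.
Q is then a monomial in u, x:
δQ/Q = √((δu/u)² + (3·δx/x)²) = √(0.0117 + 0.0266) = 0.196

19.6%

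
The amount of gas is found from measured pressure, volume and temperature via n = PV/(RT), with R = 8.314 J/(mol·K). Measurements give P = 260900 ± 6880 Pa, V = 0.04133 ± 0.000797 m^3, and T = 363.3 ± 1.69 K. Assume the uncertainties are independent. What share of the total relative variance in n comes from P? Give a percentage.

63.9%

(δn/n)² = (1·δP/P)² + (1·δV/V)² + (-1·δT/T)²
  P term: (1×0.0264)² = 0.000695
  V term: (1×0.0193)² = 0.000372
  T term: (-1×0.00465)² = 2.16e-05
Total = 0.00109. Share from P = 0.000695/0.00109 = 0.639.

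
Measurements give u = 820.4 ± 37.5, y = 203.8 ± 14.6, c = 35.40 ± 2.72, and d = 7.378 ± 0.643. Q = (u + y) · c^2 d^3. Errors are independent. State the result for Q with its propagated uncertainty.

Let w = u + y = 1024. δw = √(δu² + δy²) = √(1410 + 213) = 40.2, so δw/w = 0.0393.
Q is then a monomial in w, c, d:
δQ/Q = √((δw/w)² + (2·δc/c)² + (3·δd/d)²) = √(0.00154 + 0.0236 + 0.0684) = 0.306
Q = 5.155e+08, so δQ = 0.306 × 5.155e+08 = 1.58e+08.

(5.155 ± 1.58) × 10^8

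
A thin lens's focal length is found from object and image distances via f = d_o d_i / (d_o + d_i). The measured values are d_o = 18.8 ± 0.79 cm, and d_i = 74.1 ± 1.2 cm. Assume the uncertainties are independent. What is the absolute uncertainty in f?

0.505 cm

∂f/∂d_o = (d_i/(d_o+d_i))² = 0.636;  ∂f/∂d_i = (d_o/(d_o+d_i))² = 0.0410
δf = √((∂f/∂d_o · δd_o)² + (∂f/∂d_i · δd_i)²) = √(0.253 + 0.00242) = 0.505 cm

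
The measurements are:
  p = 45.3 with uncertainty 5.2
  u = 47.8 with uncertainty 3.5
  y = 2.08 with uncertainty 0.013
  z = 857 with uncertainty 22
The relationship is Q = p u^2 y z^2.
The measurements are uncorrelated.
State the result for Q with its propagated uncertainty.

Products/powers → add relative errors in quadrature, weighted by exponent:
  (1·δp/p)² = (1×0.115)² = 0.0132;  (2·δu/u)² = (2×0.0732)² = 0.0214;  (1·δy/y)² = (1×0.00625)² = 3.91e-05;  (2·δz/z)² = (2×0.0257)² = 0.00264
δQ/Q = √(0.0373) = 0.193
Q = 1.58e+11, so δQ = 0.193 × 1.58e+11 = 3.05e+10.

(1.58 ± 0.305) × 10^11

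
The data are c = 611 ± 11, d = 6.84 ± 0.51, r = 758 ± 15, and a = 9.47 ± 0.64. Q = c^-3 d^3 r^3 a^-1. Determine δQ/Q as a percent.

Relative error in a monomial: (δQ/Q)² = Σ (nᵢ · δxᵢ/xᵢ)².
  (-3·δc/c)² = (-3×0.0180)² = 0.00292;  (3·δd/d)² = (3×0.0746)² = 0.0500;  (3·δr/r)² = (3×0.0198)² = 0.00352;  (-1·δa/a)² = (-1×0.0676)² = 0.00457
δQ/Q = √(0.0610) = 0.247

24.7%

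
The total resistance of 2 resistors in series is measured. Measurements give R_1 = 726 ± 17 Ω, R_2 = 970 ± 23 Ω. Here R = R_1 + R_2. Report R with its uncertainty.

1700 ± 28.6 Ω

Sums and differences: (δR)² = Σ (cᵢ δxᵢ)².
  (δR_1)² = 289;  (δR_2)² = 529
δR = √(818) = 28.6 Ω
R = 1700 Ω.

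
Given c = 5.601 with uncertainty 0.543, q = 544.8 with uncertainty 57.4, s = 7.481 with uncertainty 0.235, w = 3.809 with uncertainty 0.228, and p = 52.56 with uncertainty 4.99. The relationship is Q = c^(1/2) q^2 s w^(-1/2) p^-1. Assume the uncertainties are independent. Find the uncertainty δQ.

12300

For a monomial Q ∝ c^(1/2), q^2, s, w^(-1/2), p^-1, fractional errors add in quadrature:
  (½·δc/c)² = (0.5×0.0969)² = 0.00235;  (2·δq/q)² = (2×0.105)² = 0.0444;  (1·δs/s)² = (1×0.0314)² = 0.000987;  (−½·δw/w)² = (-0.5×0.0599)² = 0.000896;  (-1·δp/p)² = (-1×0.0949)² = 0.00901
δQ/Q = √(0.0576) = 0.240
Q = 51230, so δQ = 0.240 × 51230 = 12300.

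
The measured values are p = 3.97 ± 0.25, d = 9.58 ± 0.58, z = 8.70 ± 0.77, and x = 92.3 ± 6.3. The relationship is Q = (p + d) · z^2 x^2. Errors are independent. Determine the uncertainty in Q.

Let u = p + d = 13.6. δu = √(δp² + δd²) = √(0.0625 + 0.336) = 0.632, so δu/u = 0.0466.
Q is then a monomial in u, z, x:
δQ/Q = √((δu/u)² + (2·δz/z)² + (2·δx/x)²) = √(0.00217 + 0.0313 + 0.0186) = 0.228
Q = 8.74e+06, so δQ = 0.228 × 8.74e+06 = 2e+06.

2e+06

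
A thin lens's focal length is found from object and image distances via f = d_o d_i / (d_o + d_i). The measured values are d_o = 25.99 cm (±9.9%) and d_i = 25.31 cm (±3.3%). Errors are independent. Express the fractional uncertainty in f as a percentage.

∂f/∂d_o = (d_i/(d_o+d_i))² = 0.243;  ∂f/∂d_i = (d_o/(d_o+d_i))² = 0.257
δf = √((∂f/∂d_o · δd_o)² + (∂f/∂d_i · δd_i)²) = √(0.392 + 0.0460) = 0.662 cm
f = 12.82 cm, so δf/f = 0.662/12.82 = 0.0516.

5.16%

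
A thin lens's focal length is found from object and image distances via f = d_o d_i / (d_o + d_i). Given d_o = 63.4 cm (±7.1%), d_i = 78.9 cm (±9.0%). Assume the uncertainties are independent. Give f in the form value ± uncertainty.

35.2 ± 1.98 cm

∂f/∂d_o = (d_i/(d_o+d_i))² = 0.307;  ∂f/∂d_i = (d_o/(d_o+d_i))² = 0.199
δf = √((∂f/∂d_o · δd_o)² + (∂f/∂d_i · δd_i)²) = √(1.92 + 1.99) = 1.98 cm
f = 35.2 cm.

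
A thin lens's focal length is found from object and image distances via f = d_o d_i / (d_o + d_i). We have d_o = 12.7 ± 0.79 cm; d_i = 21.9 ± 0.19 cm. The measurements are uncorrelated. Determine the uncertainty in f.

0.318 cm

∂f/∂d_o = (d_i/(d_o+d_i))² = 0.401;  ∂f/∂d_i = (d_o/(d_o+d_i))² = 0.135
δf = √((∂f/∂d_o · δd_o)² + (∂f/∂d_i · δd_i)²) = √(0.100 + 0.000655) = 0.318 cm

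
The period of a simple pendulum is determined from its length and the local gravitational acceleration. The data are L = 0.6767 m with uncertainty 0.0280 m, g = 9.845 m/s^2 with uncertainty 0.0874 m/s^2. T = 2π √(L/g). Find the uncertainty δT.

T is a product of powers, so relative uncertainties combine in quadrature:
  (½·δL/L)² = (0.5×0.0414)² = 0.000428;  (−½·δg/g)² = (-0.5×0.00888)² = 1.97e-05
δT/T = √(0.000448) = 0.0212
T = 1.647 s, so δT = 0.0212 × 1.647 = 0.0349 s.

0.0349 s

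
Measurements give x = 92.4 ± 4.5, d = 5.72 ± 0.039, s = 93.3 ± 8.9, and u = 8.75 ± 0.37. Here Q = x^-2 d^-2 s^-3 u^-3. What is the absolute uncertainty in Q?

2.16e-15

Relative error in a monomial: (δQ/Q)² = Σ (nᵢ · δxᵢ/xᵢ)².
  (-2·δx/x)² = (-2×0.0487)² = 0.00949;  (-2·δd/d)² = (-2×0.00682)² = 0.000186;  (-3·δs/s)² = (-3×0.0954)² = 0.0819;  (-3·δu/u)² = (-3×0.0423)² = 0.0161
δQ/Q = √(0.108) = 0.328
Q = 6.58e-15, so δQ = 0.328 × 6.58e-15 = 2.16e-15.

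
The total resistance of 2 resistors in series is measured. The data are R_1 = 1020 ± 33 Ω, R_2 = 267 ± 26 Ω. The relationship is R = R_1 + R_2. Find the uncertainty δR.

Sums and differences: (δR)² = Σ (cᵢ δxᵢ)².
  (δR_1)² = 1090;  (δR_2)² = 676
δR = √(1760) = 42.0 Ω

42.0 Ω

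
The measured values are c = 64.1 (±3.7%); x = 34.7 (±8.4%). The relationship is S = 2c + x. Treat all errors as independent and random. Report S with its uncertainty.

163 ± 5.57

For a sum/difference, combine absolute errors in quadrature:
  (2·δc)² = 22.5;  (δx)² = 8.50
δS = √(31.0) = 5.57
S = 163.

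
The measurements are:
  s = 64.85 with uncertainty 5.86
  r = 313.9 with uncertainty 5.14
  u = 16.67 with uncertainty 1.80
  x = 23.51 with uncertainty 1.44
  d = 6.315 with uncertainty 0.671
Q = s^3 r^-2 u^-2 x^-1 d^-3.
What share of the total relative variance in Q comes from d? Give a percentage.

44.8%

(δQ/Q)² = (3·δs/s)² + (-2·δr/r)² + (-2·δu/u)² + (-1·δx/x)² + (-3·δd/d)²
  s term: (3×0.0904)² = 0.0735
  r term: (-2×0.0164)² = 0.00107
  u term: (-2×0.108)² = 0.0466
  x term: (-1×0.0613)² = 0.00375
  d term: (-3×0.106)² = 0.102
Total = 0.227. Share from d = 0.102/0.227 = 0.448.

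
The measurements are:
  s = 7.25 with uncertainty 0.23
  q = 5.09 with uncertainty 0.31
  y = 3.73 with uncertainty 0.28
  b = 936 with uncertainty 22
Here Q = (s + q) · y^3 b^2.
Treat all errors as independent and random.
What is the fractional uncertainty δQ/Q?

Let u = s + q = 12.3. δu = √(δs² + δq²) = √(0.0529 + 0.0961) = 0.386, so δu/u = 0.0313.
Q is then a monomial in u, y, b:
δQ/Q = √((δu/u)² + (3·δy/y)² + (2·δb/b)²) = √(0.000978 + 0.0507 + 0.00221) = 0.232

0.232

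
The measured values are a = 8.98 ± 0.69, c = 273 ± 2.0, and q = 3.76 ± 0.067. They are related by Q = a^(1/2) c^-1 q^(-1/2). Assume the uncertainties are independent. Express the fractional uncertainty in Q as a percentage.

Q is a product of powers, so relative uncertainties combine in quadrature:
  (½·δa/a)² = (0.5×0.0768)² = 0.00148;  (-1·δc/c)² = (-1×0.00733)² = 5.37e-05;  (−½·δq/q)² = (-0.5×0.0178)² = 7.94e-05
δQ/Q = √(0.00161) = 0.0401

4.01%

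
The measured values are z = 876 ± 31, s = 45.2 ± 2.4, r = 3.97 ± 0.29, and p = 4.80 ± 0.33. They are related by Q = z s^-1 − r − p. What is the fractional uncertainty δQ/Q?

Let w = z·s^-1 = 19.4. δw/w = √((1·δz/z)² + (-1·δs/s)²) = √(0.00125 + 0.00282) = 0.0638, so δw = 1.24.
Q = w − r − p: δQ = √(δw² + δr² + δp²) = √(1.53 + 0.0841 + 0.109) = 1.31
Q = 10.6, so δQ/Q = 1.31/10.6 = 0.124.

0.124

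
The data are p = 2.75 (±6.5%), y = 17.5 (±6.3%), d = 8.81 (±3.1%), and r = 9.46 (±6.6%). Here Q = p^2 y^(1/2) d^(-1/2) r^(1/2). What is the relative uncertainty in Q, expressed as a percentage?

Relative error in a monomial: (δQ/Q)² = Σ (nᵢ · δxᵢ/xᵢ)².
  (2·δp/p)² = (2×0.0650)² = 0.0169;  (½·δy/y)² = (0.5×0.0630)² = 0.000992;  (−½·δd/d)² = (-0.5×0.0310)² = 0.000240;  (½·δr/r)² = (0.5×0.0660)² = 0.00109
δQ/Q = √(0.0192) = 0.139

13.9%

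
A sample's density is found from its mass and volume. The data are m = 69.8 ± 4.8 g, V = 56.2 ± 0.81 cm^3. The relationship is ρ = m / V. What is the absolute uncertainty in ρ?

0.0873 g/cm^3

Products/powers → add relative errors in quadrature, weighted by exponent:
  (1·δm/m)² = (1×0.0688)² = 0.00473;  (-1·δV/V)² = (-1×0.0144)² = 0.000208
δρ/ρ = √(0.00494) = 0.0703
ρ = 1.24 g/cm^3, so δρ = 0.0703 × 1.24 = 0.0873 g/cm^3.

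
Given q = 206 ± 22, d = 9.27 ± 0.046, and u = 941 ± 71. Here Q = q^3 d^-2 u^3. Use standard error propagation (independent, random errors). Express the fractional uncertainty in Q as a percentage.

Q is a product of powers, so relative uncertainties combine in quadrature:
  (3·δq/q)² = (3×0.107)² = 0.103;  (-2·δd/d)² = (-2×0.00496)² = 9.85e-05;  (3·δu/u)² = (3×0.0755)² = 0.0512
δQ/Q = √(0.154) = 0.392

39.2%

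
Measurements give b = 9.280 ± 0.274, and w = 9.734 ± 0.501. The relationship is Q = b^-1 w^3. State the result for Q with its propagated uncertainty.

99.39 ± 15.6

Q is a product of powers, so relative uncertainties combine in quadrature:
  (-1·δb/b)² = (-1×0.0295)² = 0.000872;  (3·δw/w)² = (3×0.0515)² = 0.0238
δQ/Q = √(0.0247) = 0.157
Q = 99.39, so δQ = 0.157 × 99.39 = 15.6.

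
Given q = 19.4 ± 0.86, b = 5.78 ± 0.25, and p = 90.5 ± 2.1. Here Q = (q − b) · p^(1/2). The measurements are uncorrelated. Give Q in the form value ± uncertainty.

130 ± 8.65

Let u = q − b = 13.6. δu = √(δq² + δb²) = √(0.740 + 0.0625) = 0.896, so δu/u = 0.0658.
Q is then a monomial in u, p:
δQ/Q = √((δu/u)² + (½·δp/p)²) = √(0.00432 + 0.000135) = 0.0668
Q = 130, so δQ = 0.0668 × 130 = 8.65.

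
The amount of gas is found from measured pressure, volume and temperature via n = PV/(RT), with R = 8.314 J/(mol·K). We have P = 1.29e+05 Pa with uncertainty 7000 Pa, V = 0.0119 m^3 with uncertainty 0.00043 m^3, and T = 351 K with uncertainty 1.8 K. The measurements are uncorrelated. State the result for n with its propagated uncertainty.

n is a product of powers, so relative uncertainties combine in quadrature:
  (1·δP/P)² = (1×0.0543)² = 0.00294;  (1·δV/V)² = (1×0.0361)² = 0.00131;  (-1·δT/T)² = (-1×0.00513)² = 2.63e-05
δn/n = √(0.00428) = 0.0654
n = 0.526 mol, so δn = 0.0654 × 0.526 = 0.0344 mol.

0.526 ± 0.0344 mol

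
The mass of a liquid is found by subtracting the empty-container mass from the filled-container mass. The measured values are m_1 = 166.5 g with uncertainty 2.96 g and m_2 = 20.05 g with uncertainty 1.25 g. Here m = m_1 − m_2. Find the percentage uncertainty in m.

2.19%

Sums and differences: (δm)² = Σ (cᵢ δxᵢ)².
  (δm_1)² = 8.76;  (δm_2)² = 1.56
δm = √(10.3) = 3.21 g
m = 146.4 g, so δm/m = 3.21/146.4 = 0.0219.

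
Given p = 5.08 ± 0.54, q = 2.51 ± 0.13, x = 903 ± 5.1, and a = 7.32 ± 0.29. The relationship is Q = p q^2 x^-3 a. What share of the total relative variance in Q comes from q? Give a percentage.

(δQ/Q)² = (1·δp/p)² + (2·δq/q)² + (-3·δx/x)² + (1·δa/a)²
  p term: (1×0.106)² = 0.0113
  q term: (2×0.0518)² = 0.0107
  x term: (-3×0.00565)² = 0.000287
  a term: (1×0.0396)² = 0.00157
Total = 0.0239. Share from q = 0.0107/0.0239 = 0.449.

44.9%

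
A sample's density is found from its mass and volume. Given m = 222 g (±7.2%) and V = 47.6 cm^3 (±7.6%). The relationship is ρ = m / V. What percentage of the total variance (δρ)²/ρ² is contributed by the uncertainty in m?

47.3%

(δρ/ρ)² = (1·δm/m)² + (-1·δV/V)²
  m term: (1×0.0720)² = 0.00518
  V term: (-1×0.0760)² = 0.00578
Total = 0.0110. Share from m = 0.00518/0.0110 = 0.473.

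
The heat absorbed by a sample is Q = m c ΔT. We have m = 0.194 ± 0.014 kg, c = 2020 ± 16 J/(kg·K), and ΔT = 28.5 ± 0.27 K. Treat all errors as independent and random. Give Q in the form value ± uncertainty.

11200 ± 818 J

For a monomial Q ∝ m, c, ΔT, fractional errors add in quadrature:
  (1·δm/m)² = (1×0.0722)² = 0.00521;  (1·δc/c)² = (1×0.00792)² = 6.27e-05;  (1·δΔT/ΔT)² = (1×0.00947)² = 8.98e-05
δQ/Q = √(0.00536) = 0.0732
Q = 11200 J, so δQ = 0.0732 × 11200 = 818 J.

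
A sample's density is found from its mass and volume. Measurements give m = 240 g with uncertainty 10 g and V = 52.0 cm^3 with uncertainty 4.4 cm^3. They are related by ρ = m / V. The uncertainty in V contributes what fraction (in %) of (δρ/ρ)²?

80.5%

(δρ/ρ)² = (1·δm/m)² + (-1·δV/V)²
  m term: (1×0.0417)² = 0.00174
  V term: (-1×0.0846)² = 0.00716
Total = 0.00890. Share from V = 0.00716/0.00890 = 0.805.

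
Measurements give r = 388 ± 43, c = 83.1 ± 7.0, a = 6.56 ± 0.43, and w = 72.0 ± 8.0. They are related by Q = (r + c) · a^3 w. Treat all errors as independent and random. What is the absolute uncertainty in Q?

2.34e+06

Let u = r + c = 471. δu = √(δr² + δc²) = √(1850 + 49.0) = 43.6, so δu/u = 0.0925.
Q is then a monomial in u, a, w:
δQ/Q = √((δu/u)² + (3·δa/a)² + (1·δw/w)²) = √(0.00855 + 0.0387 + 0.0123) = 0.244
Q = 9.58e+06, so δQ = 0.244 × 9.58e+06 = 2.34e+06.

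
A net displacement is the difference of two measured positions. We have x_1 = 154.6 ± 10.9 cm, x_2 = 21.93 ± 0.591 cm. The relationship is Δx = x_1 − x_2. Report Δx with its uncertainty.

132.7 ± 10.9 cm

Absolute uncertainties add in quadrature for a linear combination:
  (δx_1)² = 119;  (δx_2)² = 0.349
δΔx = √(119) = 10.9 cm
Δx = 132.7 cm.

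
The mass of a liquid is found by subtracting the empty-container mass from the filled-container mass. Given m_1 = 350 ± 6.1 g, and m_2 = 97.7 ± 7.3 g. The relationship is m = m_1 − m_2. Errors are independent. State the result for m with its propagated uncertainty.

m is a linear combination, so absolute uncertainties add in quadrature:
  (δm_1)² = 37.2;  (δm_2)² = 53.3
δm = √(90.5) = 9.51 g
m = 252 g.

252 ± 9.51 g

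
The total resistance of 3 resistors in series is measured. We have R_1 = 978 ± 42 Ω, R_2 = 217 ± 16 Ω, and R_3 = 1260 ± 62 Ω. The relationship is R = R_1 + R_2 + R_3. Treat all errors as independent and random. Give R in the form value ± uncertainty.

2460 ± 76.6 Ω

Each term contributes (cᵢ δxᵢ)² to (δR)²:
  (δR_1)² = 1760;  (δR_2)² = 256;  (δR_3)² = 3840
δR = √(5860) = 76.6 Ω
R = 2460 Ω.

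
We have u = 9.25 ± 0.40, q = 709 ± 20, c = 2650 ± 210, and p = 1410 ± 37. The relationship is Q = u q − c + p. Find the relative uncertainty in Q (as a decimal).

0.0752

Let w = u·q = 6560. δw/w = √((1·δu/u)² + (1·δq/q)²) = √(0.00187 + 0.000796) = 0.0516, so δw = 339.
Q = w − c + p: δQ = √(δw² + δc² + δp²) = √(1.15e+05 + 44100 + 1370) = 400
Q = 5320, so δQ/Q = 400/5320 = 0.0752.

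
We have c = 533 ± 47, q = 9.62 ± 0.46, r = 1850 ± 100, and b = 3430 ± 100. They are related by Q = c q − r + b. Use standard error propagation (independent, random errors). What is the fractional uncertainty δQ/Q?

Let p = c·q = 5130. δp/p = √((1·δc/c)² + (1·δq/q)²) = √(0.00778 + 0.00229) = 0.100, so δp = 514.
Q = p − r + b: δQ = √(δp² + δr² + δb²) = √(2.65e+05 + 10000 + 10000) = 533
Q = 6710, so δQ/Q = 533/6710 = 0.0795.

0.0795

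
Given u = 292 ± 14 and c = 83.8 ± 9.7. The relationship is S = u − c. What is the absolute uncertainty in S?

For a sum/difference, combine absolute errors in quadrature:
  (δu)² = 196;  (δc)² = 94.1
δS = √(290) = 17.0

17.0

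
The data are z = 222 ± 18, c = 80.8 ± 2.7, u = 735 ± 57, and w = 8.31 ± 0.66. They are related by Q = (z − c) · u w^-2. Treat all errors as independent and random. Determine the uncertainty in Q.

329

Let h = z − c = 141. δh = √(δz² + δc²) = √(324 + 7.29) = 18.2, so δh/h = 0.129.
Q is then a monomial in h, u, w:
δQ/Q = √((δh/h)² + (1·δu/u)² + (-2·δw/w)²) = √(0.0166 + 0.00601 + 0.0252) = 0.219
Q = 1500, so δQ = 0.219 × 1500 = 329.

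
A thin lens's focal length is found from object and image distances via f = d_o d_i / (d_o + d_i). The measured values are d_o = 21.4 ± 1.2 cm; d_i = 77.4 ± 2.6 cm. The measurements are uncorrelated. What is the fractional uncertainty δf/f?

∂f/∂d_o = (d_i/(d_o+d_i))² = 0.614;  ∂f/∂d_i = (d_o/(d_o+d_i))² = 0.0469
δf = √((∂f/∂d_o · δd_o)² + (∂f/∂d_i · δd_i)²) = √(0.542 + 0.0149) = 0.746 cm
f = 16.8 cm, so δf/f = 0.746/16.8 = 0.0445.

0.0445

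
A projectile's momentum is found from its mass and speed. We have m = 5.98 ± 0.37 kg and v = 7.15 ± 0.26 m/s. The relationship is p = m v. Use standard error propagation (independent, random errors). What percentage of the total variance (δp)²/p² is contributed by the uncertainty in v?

25.7%

(δp/p)² = (1·δm/m)² + (1·δv/v)²
  m term: (1×0.0619)² = 0.00383
  v term: (1×0.0364)² = 0.00132
Total = 0.00515. Share from v = 0.00132/0.00515 = 0.257.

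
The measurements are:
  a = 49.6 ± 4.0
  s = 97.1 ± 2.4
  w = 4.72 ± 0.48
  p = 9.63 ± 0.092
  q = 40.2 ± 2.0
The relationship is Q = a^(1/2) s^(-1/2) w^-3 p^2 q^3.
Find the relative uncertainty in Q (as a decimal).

0.343

Q is a product of powers, so relative uncertainties combine in quadrature:
  (½·δa/a)² = (0.5×0.0806)² = 0.00163;  (−½·δs/s)² = (-0.5×0.0247)² = 0.000153;  (-3·δw/w)² = (-3×0.102)² = 0.0931;  (2·δp/p)² = (2×0.00955)² = 0.000365;  (3·δq/q)² = (3×0.0498)² = 0.0223
δQ/Q = √(0.117) = 0.343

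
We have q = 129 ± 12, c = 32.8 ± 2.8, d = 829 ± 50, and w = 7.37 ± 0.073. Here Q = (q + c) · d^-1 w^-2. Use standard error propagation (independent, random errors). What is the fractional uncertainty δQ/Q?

0.0991

Let u = q + c = 162. δu = √(δq² + δc²) = √(144 + 7.84) = 12.3, so δu/u = 0.0762.
Q is then a monomial in u, d, w:
δQ/Q = √((δu/u)² + (-1·δd/d)² + (-2·δw/w)²) = √(0.00580 + 0.00364 + 0.000392) = 0.0991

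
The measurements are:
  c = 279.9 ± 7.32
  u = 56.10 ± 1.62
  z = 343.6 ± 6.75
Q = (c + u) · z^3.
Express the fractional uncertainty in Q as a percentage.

Let w = c + u = 336.0. δw = √(δc² + δu²) = √(53.6 + 2.62) = 7.50, so δw/w = 0.0223.
Q is then a monomial in w, z:
δQ/Q = √((δw/w)² + (3·δz/z)²) = √(0.000498 + 0.00347) = 0.0630

6.30%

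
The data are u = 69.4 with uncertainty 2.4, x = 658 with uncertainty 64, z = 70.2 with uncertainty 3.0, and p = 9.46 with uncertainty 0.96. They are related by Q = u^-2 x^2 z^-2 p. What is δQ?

0.0423

Each factor contributes (exponent × relative error)² to (δQ/Q)²:
  (-2·δu/u)² = (-2×0.0346)² = 0.00478;  (2·δx/x)² = (2×0.0973)² = 0.0378;  (-2·δz/z)² = (-2×0.0427)² = 0.00731;  (1·δp/p)² = (1×0.101)² = 0.0103
δQ/Q = √(0.0602) = 0.245
Q = 0.173, so δQ = 0.245 × 0.173 = 0.0423.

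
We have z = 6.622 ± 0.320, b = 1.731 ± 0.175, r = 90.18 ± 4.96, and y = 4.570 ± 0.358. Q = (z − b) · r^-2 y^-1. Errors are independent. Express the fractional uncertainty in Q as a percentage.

15.4%

Let u = z − b = 4.891. δu = √(δz² + δb²) = √(0.102 + 0.0306) = 0.365, so δu/u = 0.0746.
Q is then a monomial in u, r, y:
δQ/Q = √((δu/u)² + (-2·δr/r)² + (-1·δy/y)²) = √(0.00556 + 0.0121 + 0.00614) = 0.154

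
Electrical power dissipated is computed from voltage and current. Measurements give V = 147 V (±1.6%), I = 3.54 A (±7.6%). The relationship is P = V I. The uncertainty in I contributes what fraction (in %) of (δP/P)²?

95.8%

(δP/P)² = (1·δV/V)² + (1·δI/I)²
  V term: (1×0.0160)² = 0.000256
  I term: (1×0.0760)² = 0.00578
Total = 0.00603. Share from I = 0.00578/0.00603 = 0.958.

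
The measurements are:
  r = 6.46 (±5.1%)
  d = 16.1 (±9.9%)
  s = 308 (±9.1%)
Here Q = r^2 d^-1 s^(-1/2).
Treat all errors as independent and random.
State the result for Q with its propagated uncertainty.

0.148 ± 0.0220

Products/powers → add relative errors in quadrature, weighted by exponent:
  (2·δr/r)² = (2×0.0510)² = 0.0104;  (-1·δd/d)² = (-1×0.0990)² = 0.00980;  (−½·δs/s)² = (-0.5×0.0910)² = 0.00207
δQ/Q = √(0.0223) = 0.149
Q = 0.148, so δQ = 0.149 × 0.148 = 0.0220.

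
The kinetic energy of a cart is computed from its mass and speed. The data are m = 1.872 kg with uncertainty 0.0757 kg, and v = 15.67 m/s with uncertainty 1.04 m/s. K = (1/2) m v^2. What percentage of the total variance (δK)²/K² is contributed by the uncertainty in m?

(δK/K)² = (1·δm/m)² + (2·δv/v)²
  m term: (1×0.0404)² = 0.00164
  v term: (2×0.0664)² = 0.0176
Total = 0.0193. Share from m = 0.00164/0.0193 = 0.0849.

8.49%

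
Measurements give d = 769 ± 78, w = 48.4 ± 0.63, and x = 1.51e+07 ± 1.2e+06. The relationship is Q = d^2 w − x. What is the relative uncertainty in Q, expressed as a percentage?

43.9%

Let p = d^2·w = 2.86e+07. δp/p = √((2·δd/d)² + (1·δw/w)²) = √(0.0412 + 0.000169) = 0.203, so δp = 5.82e+06.
Q = p − x: δQ = √(δp² + δx²) = √(3.39e+13 + 1.44e+12) = 5.94e+06
Q = 1.35e+07, so δQ/Q = 5.94e+06/1.35e+07 = 0.439.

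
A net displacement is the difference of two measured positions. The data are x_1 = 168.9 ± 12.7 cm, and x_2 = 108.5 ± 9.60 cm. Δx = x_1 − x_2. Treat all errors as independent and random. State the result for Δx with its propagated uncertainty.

For a sum/difference, combine absolute errors in quadrature:
  (δx_1)² = 161;  (δx_2)² = 92.2
δΔx = √(253) = 15.9 cm
Δx = 60.40 cm.

60.40 ± 15.9 cm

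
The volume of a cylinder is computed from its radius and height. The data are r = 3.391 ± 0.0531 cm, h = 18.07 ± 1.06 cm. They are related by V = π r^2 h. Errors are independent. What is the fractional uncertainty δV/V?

0.0665

V is a product of powers, so relative uncertainties combine in quadrature:
  (2·δr/r)² = (2×0.0157)² = 0.000981;  (1·δh/h)² = (1×0.0587)² = 0.00344
δV/V = √(0.00442) = 0.0665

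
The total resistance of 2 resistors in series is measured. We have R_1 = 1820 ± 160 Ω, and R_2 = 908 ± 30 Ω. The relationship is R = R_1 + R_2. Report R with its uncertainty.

2730 ± 163 Ω

Each term contributes (cᵢ δxᵢ)² to (δR)²:
  (δR_1)² = 25600;  (δR_2)² = 900
δR = √(26500) = 163 Ω
R = 2730 Ω.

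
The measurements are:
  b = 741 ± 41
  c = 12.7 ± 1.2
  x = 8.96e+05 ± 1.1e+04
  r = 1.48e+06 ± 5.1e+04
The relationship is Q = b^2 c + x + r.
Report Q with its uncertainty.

Let p = b^2·c = 6.97e+06. δp/p = √((2·δb/b)² + (1·δc/c)²) = √(0.0122 + 0.00893) = 0.146, so δp = 1.01e+06.
Q = p + x + r: δQ = √(δp² + δx² + δr²) = √(1.03e+12 + 1.21e+08 + 2.6e+09) = 1.02e+06
Q = 9.35e+06.

(9.35 ± 1.02) × 10^6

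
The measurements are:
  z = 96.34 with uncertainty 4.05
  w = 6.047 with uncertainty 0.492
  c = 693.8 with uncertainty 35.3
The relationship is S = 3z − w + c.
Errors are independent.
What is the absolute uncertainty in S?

Each term contributes (cᵢ δxᵢ)² to (δS)²:
  (3·δz)² = 148;  (δw)² = 0.242;  (δc)² = 1250
δS = √(1390) = 37.3

37.3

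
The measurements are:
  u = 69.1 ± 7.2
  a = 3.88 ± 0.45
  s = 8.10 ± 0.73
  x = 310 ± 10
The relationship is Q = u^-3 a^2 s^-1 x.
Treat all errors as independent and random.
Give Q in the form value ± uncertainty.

0.00175 ± 0.000700

Relative error in a monomial: (δQ/Q)² = Σ (nᵢ · δxᵢ/xᵢ)².
  (-3·δu/u)² = (-3×0.104)² = 0.0977;  (2·δa/a)² = (2×0.116)² = 0.0538;  (-1·δs/s)² = (-1×0.0901)² = 0.00812;  (1·δx/x)² = (1×0.0323)² = 0.00104
δQ/Q = √(0.161) = 0.401
Q = 0.00175, so δQ = 0.401 × 0.00175 = 0.000700.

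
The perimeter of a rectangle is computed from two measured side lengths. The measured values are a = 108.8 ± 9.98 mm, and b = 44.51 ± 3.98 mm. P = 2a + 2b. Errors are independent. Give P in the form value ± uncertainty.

Each term contributes (cᵢ δxᵢ)² to (δP)²:
  (2·δa)² = 398;  (2·δb)² = 63.4
δP = √(462) = 21.5 mm
P = 306.6 mm.

306.6 ± 21.5 mm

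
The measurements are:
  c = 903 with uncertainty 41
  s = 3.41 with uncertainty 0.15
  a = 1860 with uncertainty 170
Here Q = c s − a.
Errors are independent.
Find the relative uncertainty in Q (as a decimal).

0.212

Let p = c·s = 3080. δp/p = √((1·δc/c)² + (1·δs/s)²) = √(0.00206 + 0.00193) = 0.0632, so δp = 195.
Q = p − a: δQ = √(δp² + δa²) = √(37900 + 28900) = 258
Q = 1220, so δQ/Q = 258/1220 = 0.212.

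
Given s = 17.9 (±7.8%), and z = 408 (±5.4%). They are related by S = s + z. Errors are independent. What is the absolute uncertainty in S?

Each term contributes (cᵢ δxᵢ)² to (δS)²:
  (δs)² = 1.95;  (δz)² = 485
δS = √(487) = 22.1

22.1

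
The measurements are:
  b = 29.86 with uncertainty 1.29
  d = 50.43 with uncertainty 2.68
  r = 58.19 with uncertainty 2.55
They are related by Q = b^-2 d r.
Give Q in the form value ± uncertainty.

3.291 ± 0.364

Products/powers → add relative errors in quadrature, weighted by exponent:
  (-2·δb/b)² = (-2×0.0432)² = 0.00747;  (1·δd/d)² = (1×0.0531)² = 0.00282;  (1·δr/r)² = (1×0.0438)² = 0.00192
δQ/Q = √(0.0122) = 0.110
Q = 3.291, so δQ = 0.110 × 3.291 = 0.364.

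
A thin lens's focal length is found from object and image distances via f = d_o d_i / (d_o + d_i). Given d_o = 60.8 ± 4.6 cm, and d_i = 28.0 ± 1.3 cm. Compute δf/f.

∂f/∂d_o = (d_i/(d_o+d_i))² = 0.0994;  ∂f/∂d_i = (d_o/(d_o+d_i))² = 0.469
δf = √((∂f/∂d_o · δd_o)² + (∂f/∂d_i · δd_i)²) = √(0.209 + 0.371) = 0.762 cm
f = 19.2 cm, so δf/f = 0.762/19.2 = 0.0397.

0.0397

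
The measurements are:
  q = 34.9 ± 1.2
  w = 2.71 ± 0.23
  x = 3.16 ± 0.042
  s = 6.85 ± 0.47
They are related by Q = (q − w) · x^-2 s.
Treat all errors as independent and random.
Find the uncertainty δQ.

1.83

Let u = q − w = 32.2. δu = √(δq² + δw²) = √(1.44 + 0.0529) = 1.22, so δu/u = 0.0380.
Q is then a monomial in u, x, s:
δQ/Q = √((δu/u)² + (-2·δx/x)² + (1·δs/s)²) = √(0.00144 + 0.000707 + 0.00471) = 0.0828
Q = 22.1, so δQ = 0.0828 × 22.1 = 1.83.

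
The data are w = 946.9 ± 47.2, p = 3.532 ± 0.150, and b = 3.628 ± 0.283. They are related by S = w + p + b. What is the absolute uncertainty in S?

Absolute uncertainties add in quadrature for a linear combination:
  (δw)² = 2230;  (δp)² = 0.0225;  (δb)² = 0.0801
δS = √(2230) = 47.2

47.2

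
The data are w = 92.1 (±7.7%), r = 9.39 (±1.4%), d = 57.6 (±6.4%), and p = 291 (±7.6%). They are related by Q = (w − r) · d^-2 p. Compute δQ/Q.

0.172

Let u = w − r = 82.7. δu = √(δw² + δr²) = √(50.3 + 0.0173) = 7.09, so δu/u = 0.0858.
Q is then a monomial in u, d, p:
δQ/Q = √((δu/u)² + (-2·δd/d)² + (1·δp/p)²) = √(0.00735 + 0.0164 + 0.00578) = 0.172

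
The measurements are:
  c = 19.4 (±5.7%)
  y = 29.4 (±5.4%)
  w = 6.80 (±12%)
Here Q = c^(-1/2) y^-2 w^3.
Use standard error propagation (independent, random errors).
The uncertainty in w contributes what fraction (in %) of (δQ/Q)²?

91.2%

(δQ/Q)² = (−½·δc/c)² + (-2·δy/y)² + (3·δw/w)²
  c term: (-0.5×0.0570)² = 0.000812
  y term: (-2×0.0540)² = 0.0117
  w term: (3×0.120)² = 0.130
Total = 0.142. Share from w = 0.130/0.142 = 0.912.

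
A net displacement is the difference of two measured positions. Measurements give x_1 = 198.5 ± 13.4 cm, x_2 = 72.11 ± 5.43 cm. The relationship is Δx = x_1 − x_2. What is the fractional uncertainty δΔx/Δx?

0.114

Sums and differences: (δΔx)² = Σ (cᵢ δxᵢ)².
  (δx_1)² = 180;  (δx_2)² = 29.5
δΔx = √(209) = 14.5 cm
Δx = 126.4 cm, so δΔx/Δx = 14.5/126.4 = 0.114.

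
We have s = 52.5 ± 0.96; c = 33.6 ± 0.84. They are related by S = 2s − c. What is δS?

Absolute uncertainties add in quadrature for a linear combination:
  (2·δs)² = 3.69;  (δc)² = 0.706
δS = √(4.39) = 2.10

2.10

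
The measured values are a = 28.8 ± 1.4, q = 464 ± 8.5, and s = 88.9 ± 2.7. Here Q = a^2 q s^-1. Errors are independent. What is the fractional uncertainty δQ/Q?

Q is a product of powers, so relative uncertainties combine in quadrature:
  (2·δa/a)² = (2×0.0486)² = 0.00945;  (1·δq/q)² = (1×0.0183)² = 0.000336;  (-1·δs/s)² = (-1×0.0304)² = 0.000922
δQ/Q = √(0.0107) = 0.103

0.103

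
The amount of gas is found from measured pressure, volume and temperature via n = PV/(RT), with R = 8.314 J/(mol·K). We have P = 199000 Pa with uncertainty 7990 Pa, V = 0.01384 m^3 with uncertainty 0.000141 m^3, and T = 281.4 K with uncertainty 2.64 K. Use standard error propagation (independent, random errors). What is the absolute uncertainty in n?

n is a product of powers, so relative uncertainties combine in quadrature:
  (1·δP/P)² = (1×0.0402)² = 0.00161;  (1·δV/V)² = (1×0.0102)² = 0.000104;  (-1·δT/T)² = (-1×0.00938)² = 8.8e-05
δn/n = √(0.00180) = 0.0425
n = 1.177 mol, so δn = 0.0425 × 1.177 = 0.0500 mol.

0.0500 mol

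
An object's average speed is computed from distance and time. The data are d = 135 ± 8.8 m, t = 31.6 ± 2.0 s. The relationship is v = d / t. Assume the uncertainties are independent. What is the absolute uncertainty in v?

0.388 m/s

Each factor contributes (exponent × relative error)² to (δv/v)²:
  (1·δd/d)² = (1×0.0652)² = 0.00425;  (-1·δt/t)² = (-1×0.0633)² = 0.00401
δv/v = √(0.00825) = 0.0909
v = 4.27 m/s, so δv = 0.0909 × 4.27 = 0.388 m/s.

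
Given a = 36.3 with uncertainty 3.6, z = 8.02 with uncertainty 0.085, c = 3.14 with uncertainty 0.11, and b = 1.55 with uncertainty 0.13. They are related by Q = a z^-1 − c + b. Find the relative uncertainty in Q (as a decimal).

0.164

Let p = a·z^-1 = 4.53. δp/p = √((1·δa/a)² + (-1·δz/z)²) = √(0.00984 + 0.000112) = 0.0997, so δp = 0.451.
Q = p − c + b: δQ = √(δp² + δc² + δb²) = √(0.204 + 0.0121 + 0.0169) = 0.482
Q = 2.94, so δQ/Q = 0.482/2.94 = 0.164.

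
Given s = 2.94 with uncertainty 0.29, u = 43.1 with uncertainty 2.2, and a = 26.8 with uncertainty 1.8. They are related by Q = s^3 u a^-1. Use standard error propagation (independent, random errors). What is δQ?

Since Q is a product/quotient, work with relative uncertainties:
  (3·δs/s)² = (3×0.0986)² = 0.0876;  (1·δu/u)² = (1×0.0510)² = 0.00261;  (-1·δa/a)² = (-1×0.0672)² = 0.00451
δQ/Q = √(0.0947) = 0.308
Q = 40.9, so δQ = 0.308 × 40.9 = 12.6.

12.6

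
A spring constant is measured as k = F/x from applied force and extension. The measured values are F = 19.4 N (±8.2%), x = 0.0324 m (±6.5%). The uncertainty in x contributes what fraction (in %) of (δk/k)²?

38.6%

(δk/k)² = (1·δF/F)² + (-1·δx/x)²
  F term: (1×0.0820)² = 0.00672
  x term: (-1×0.0650)² = 0.00423
Total = 0.0109. Share from x = 0.00423/0.0109 = 0.386.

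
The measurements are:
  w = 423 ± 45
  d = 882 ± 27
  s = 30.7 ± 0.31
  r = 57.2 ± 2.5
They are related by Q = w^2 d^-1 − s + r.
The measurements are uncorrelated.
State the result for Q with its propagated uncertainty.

229 ± 43.7

Let p = w^2·d^-1 = 203. δp/p = √((2·δw/w)² + (-1·δd/d)²) = √(0.0453 + 0.000937) = 0.215, so δp = 43.6.
Q = p − s + r: δQ = √(δp² + δs² + δr²) = √(1900 + 0.0961 + 6.25) = 43.7
Q = 229.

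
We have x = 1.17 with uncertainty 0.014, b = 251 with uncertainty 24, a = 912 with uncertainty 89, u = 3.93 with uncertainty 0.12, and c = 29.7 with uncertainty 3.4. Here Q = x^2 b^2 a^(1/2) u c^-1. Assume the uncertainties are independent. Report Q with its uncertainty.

(3.45 ± 0.798) × 10^5

Products/powers → add relative errors in quadrature, weighted by exponent:
  (2·δx/x)² = (2×0.0120)² = 0.000573;  (2·δb/b)² = (2×0.0956)² = 0.0366;  (½·δa/a)² = (0.5×0.0976)² = 0.00238;  (1·δu/u)² = (1×0.0305)² = 0.000932;  (-1·δc/c)² = (-1×0.114)² = 0.0131
δQ/Q = √(0.0536) = 0.231
Q = 3.45e+05, so δQ = 0.231 × 3.45e+05 = 79800.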